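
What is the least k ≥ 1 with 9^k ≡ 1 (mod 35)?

6

ord(9) | φ(35) = φ(5·7) = (5−1)·(7−1) = 4·6 = 24 = 2^3 · 3.
Divisors of 24: 1, 2, 3, 4, 6, 8, 12, 24.
Compute 9^d (mod 35) for the divisors d until we hit 1:
9^1 ≡ 9 (mod 35)
9^2 ≡ 11 (mod 35)
9^3 ≡ 29 (mod 35)
9^4 ≡ 16 (mod 35)
9^6 ≡ 1 (mod 35) ✓
Hence ord(9) = 6.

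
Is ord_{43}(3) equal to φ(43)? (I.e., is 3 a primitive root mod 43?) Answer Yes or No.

Yes

φ(43) = 43 − 1 = 42 = 2 · 3 · 7.
3 is a primitive root mod 43 iff 3^(φ(43)/q) ≢ 1 for every prime q | φ(43), i.e. q ∈ {2, 3, 7}.
3^21 ≡ 42 (mod 43)  [q = 2: ≢ 1 ✓]
3^14 ≡ 36 (mod 43)  [q = 3: ≢ 1 ✓]
3^6 ≡ 41 (mod 43)  [q = 7: ≢ 1 ✓]
None equal 1, so ord_43(3) = 42: 3 is a primitive root.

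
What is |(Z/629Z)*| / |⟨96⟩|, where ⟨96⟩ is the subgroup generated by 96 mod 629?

By Lagrange's theorem, ord_629(96) divides φ(629) = φ(17·37) = (17−1)·(37−1) = 16·36 = 576 = 2^6 · 3^2.
Divisors of 576: 1, 2, 3, 4, 6, 8, 9, 12, 16, 18, 24, 32, 36, 48, 64, 72, 96, 144, 192, 288, 576.
Test each divisor d:
96^1 ≡ 96
96^2 ≡ 410
96^3 ≡ 362
96^4 ≡ 157
96^6 ≡ 212
96^8 ≡ 118
96^9 ≡ 6
96^12 ≡ 285
96^16 ≡ 86
96^18 ≡ 36
96^24 ≡ 84
96^32 ≡ 477
96^36 ≡ 38
96^48 ≡ 137
96^64 ≡ 460
96^72 ≡ 186
96^96 ≡ 528
96^144 ≡ 1
The order of 96 is 144, so the subgroup it generates has 144 elements.
The index is φ(629) / ord(96) = 576 / 144 = 4.

4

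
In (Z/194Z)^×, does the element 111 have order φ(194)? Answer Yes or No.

φ(194) = φ(2)·φ(97) = 1·96 = 96 = 2^5 · 3.
An element g generates (Z/194Z)^× iff g^(96/q) ≢ 1 (mod 194) for each prime q ∈ {2, 3}.
111^48 ≡ 193 (mod 194)  [q = 2: ≢ 1 ✓]
111^32 ≡ 61 (mod 194)  [q = 3: ≢ 1 ✓]
None equal 1, so ord_194(111) = 96: 111 is a primitive root.

Yes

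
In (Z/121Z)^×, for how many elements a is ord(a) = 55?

φ(121) = φ(11^2) = 11·(11−1) = 110 = 2 · 5 · 11.
In a cyclic group of order 110, there are φ(d) elements of order d for each divisor d of 110, and zero for non-divisors.
55 = 5 · 11 divides 110, and φ(55) = 40.

40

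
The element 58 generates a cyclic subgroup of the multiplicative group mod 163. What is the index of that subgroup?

54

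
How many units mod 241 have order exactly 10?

4

φ(241) = 241 − 1 = 240 = 2^4 · 3 · 5.
In a cyclic group of order 240, there are φ(d) elements of order d for each divisor d of 240, and zero for non-divisors.
10 = 2 · 5 divides 240, and φ(10) = 4.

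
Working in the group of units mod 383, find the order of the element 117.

382

By Lagrange's theorem, ord_383(117) divides φ(383) = 383 − 1 = 382 = 2 · 191.
Divisors of 382: 1, 2, 191, 382.
Check 117^d mod 383 for each divisor in increasing order:
117^1 ≡ 117
117^2 ≡ 284
117^191 ≡ 382
117^382 ≡ 1
The smallest such exponent is 382, so the order of 117 is 382.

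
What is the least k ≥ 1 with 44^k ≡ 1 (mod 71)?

70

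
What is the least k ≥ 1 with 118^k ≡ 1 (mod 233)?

232

By Lagrange's theorem, ord_233(118) divides φ(233) = 233 − 1 = 232 = 2^3 · 29.
Divisors of 232: 1, 2, 4, 8, 29, 58, 116, 232.
Check 118^d mod 233 for each divisor in increasing order:
118^1 ≡ 118 (mod 233)
118^2 ≡ 177 (mod 233)
118^4 ≡ 107 (mod 233)
118^8 ≡ 32 (mod 233)
118^29 ≡ 221 (mod 233)
118^58 ≡ 144 (mod 233)
118^116 ≡ 232 (mod 233)
118^232 ≡ 1 (mod 233) ✓
The smallest such exponent is 232, so the order of 118 is 232.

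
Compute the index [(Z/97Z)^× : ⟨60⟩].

1

ord(60) | φ(97) = 97 − 1 = 96 = 2^5 · 3.
Divisors of 96: 1, 2, 3, 4, 6, 8, 12, 16, 24, 32, 48, 96.
Compute 60^d (mod 97) for the divisors d until we hit 1:
60^1 ≡ 60
60^2 ≡ 11
60^3 ≡ 78
60^4 ≡ 24
60^6 ≡ 70
60^8 ≡ 91
60^12 ≡ 50
60^16 ≡ 36
60^24 ≡ 75
60^32 ≡ 35
60^48 ≡ 96
60^96 ≡ 1
The order of 60 is 96, so the subgroup it generates has 96 elements.
The index is φ(97) / ord(60) = 96 / 96 = 1.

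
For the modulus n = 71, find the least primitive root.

φ(71) = 71 − 1 = 70 = 2 · 5 · 7.
Test candidates g = 2, 3, … against the prime factors q ∈ {2, 5, 7} of φ(71): g is a generator iff g^(70/q) ≢ 1 for every such q.
g = 2: 2^35 ≡ 1 — hits 1, so not a primitive root.
g = 3: 3^35 ≡ 1 — hits 1, so not a primitive root.
g = 4: 4^35 ≡ 1 — hits 1, so not a primitive root.
g = 5: 5^35 ≡ 1 — hits 1, so not a primitive root.
g = 6: 6^35 ≡ 1 — hits 1, so not a primitive root.
g = 7: 7^35 ≡ 70; 7^14 ≡ 54; 7^10 ≡ 45 — none is 1, so 7 is a primitive root.
So 7 is the smallest generator of (Z/71Z)^×.

7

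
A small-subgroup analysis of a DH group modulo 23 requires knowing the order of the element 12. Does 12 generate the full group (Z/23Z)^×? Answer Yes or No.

No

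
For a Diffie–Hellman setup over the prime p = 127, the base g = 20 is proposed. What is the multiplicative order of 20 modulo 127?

6

ord(20) | φ(127) = 127 − 1 = 126 = 2 · 3^2 · 7.
Divisors of 126: 1, 2, 3, 6, 7, 9, 14, 18, 21, 42, 63, 126.
Compute 20^d (mod 127) for the divisors d until we hit 1:
20^1 ≡ 20 (mod 127)
20^2 ≡ 19 (mod 127)
20^3 ≡ 126 (mod 127)
20^6 ≡ 1 (mod 127) ✓
The smallest such exponent is 6, so the order of 20 is 6.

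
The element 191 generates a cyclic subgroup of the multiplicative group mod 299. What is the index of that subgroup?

4

Since 191 ∈ (Z/299Z)^×, its order divides φ(299) = φ(13·23) = (13−1)·(23−1) = 12·22 = 264 = 2^3 · 3 · 11.
Divisors of 264: 1, 2, 3, 4, 6, 8, 11, 12, 22, 24, 33, 44, 66, 88, 132, 264.
Compute 191^d (mod 299) for the divisors d until we hit 1:
191^1 ≡ 191 (mod 299)
191^2 ≡ 3 (mod 299)
191^3 ≡ 274 (mod 299)
191^4 ≡ 9 (mod 299)
191^6 ≡ 27 (mod 299)
191^8 ≡ 81 (mod 299)
191^11 ≡ 68 (mod 299)
191^12 ≡ 131 (mod 299)
191^22 ≡ 139 (mod 299)
191^24 ≡ 118 (mod 299)
191^33 ≡ 183 (mod 299)
191^44 ≡ 185 (mod 299)
191^66 ≡ 1 (mod 299) ✓
The order of 191 is 66, so the subgroup it generates has 66 elements.
Index = |(Z/299Z)^×| / |⟨191⟩| = 264 / 66 = 4.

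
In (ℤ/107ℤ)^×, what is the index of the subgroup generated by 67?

1

The order of 67 must divide φ(107) = 107 − 1 = 106 = 2 · 53.
Divisors of 106: 1, 2, 53, 106.
Test each divisor d:
67^1 ≡ 67 (mod 107)
67^2 ≡ 102 (mod 107)
67^53 ≡ 106 (mod 107)
67^106 ≡ 1 (mod 107) ✓
So ord_107(67) = 106, hence |⟨67⟩| = 106.
The index is φ(107) / ord(67) = 106 / 106 = 1.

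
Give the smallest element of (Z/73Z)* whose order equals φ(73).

5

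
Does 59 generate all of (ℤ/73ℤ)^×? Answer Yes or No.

φ(73) = 73 − 1 = 72 = 2^3 · 3^2.
Test 59^(72/q) mod 73 for each prime factor q of 72:
59^36 ≡ 72 (mod 73)  [q = 2: ≢ 1 ✓]
59^24 ≡ 64 (mod 73)  [q = 3: ≢ 1 ✓]
Every test exponent gives a nontrivial residue, hence 59 generates the full group.

Yes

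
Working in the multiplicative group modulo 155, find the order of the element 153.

Since 153 ∈ (Z/155Z)^×, its order divides φ(155) = φ(5·31) = (5−1)·(31−1) = 4·30 = 120 = 2^3 · 3 · 5.
Divisors of 120: 1, 2, 3, 4, 5, 6, 8, 10, 12, 15, 20, 24, 30, 40, 60, 120.
Evaluate successive powers at the divisors of 120:
153^1 ≡ 153 (mod 155)
153^2 ≡ 4 (mod 155)
153^3 ≡ 147 (mod 155)
153^4 ≡ 16 (mod 155)
153^5 ≡ 123 (mod 155)
153^6 ≡ 64 (mod 155)
153^8 ≡ 101 (mod 155)
153^10 ≡ 94 (mod 155)
153^12 ≡ 66 (mod 155)
153^15 ≡ 92 (mod 155)
153^20 ≡ 1 (mod 155) ✓
Hence ord(153) = 20.

20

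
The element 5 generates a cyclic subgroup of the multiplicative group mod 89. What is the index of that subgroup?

The order of 5 must divide φ(89) = 89 − 1 = 88 = 2^3 · 11.
Divisors of 88: 1, 2, 4, 8, 11, 22, 44, 88.
Evaluate successive powers at the divisors of 88:
5^1 ≡ 5 (mod 89)
5^2 ≡ 25 (mod 89)
5^4 ≡ 2 (mod 89)
5^8 ≡ 4 (mod 89)
5^11 ≡ 55 (mod 89)
5^22 ≡ 88 (mod 89)
5^44 ≡ 1 (mod 89) ✓
So ord_89(5) = 44, hence |⟨5⟩| = 44.
The index is φ(89) / ord(5) = 88 / 44 = 2.

2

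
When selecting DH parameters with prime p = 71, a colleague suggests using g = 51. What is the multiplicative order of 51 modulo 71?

14

ord(51) | φ(71) = 71 − 1 = 70 = 2 · 5 · 7.
Divisors of 70: 1, 2, 5, 7, 10, 14, 35, 70.
Check 51^d mod 71 for each divisor in increasing order:
51^1 ≡ 51 (mod 71)
51^2 ≡ 45 (mod 71)
51^5 ≡ 41 (mod 71)
51^7 ≡ 70 (mod 71)
51^10 ≡ 48 (mod 71)
51^14 ≡ 1 (mod 71) ✓
Therefore the multiplicative order of 51 modulo 71 is 14.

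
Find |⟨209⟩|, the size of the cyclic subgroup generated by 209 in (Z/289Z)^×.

By Lagrange's theorem, ord_289(209) divides φ(289) = φ(17^2) = 17·(17−1) = 272 = 2^4 · 17.
Divisors of 272: 1, 2, 4, 8, 16, 17, 34, 68, 136, 272.
Compute 209^d (mod 289) for the divisors d until we hit 1:
209^1 ≡ 209
209^2 ≡ 42
209^4 ≡ 30
209^8 ≡ 33
209^16 ≡ 222
209^17 ≡ 158
209^34 ≡ 110
209^68 ≡ 251
209^136 ≡ 288
209^272 ≡ 1
So ord_289(209) = 272.

272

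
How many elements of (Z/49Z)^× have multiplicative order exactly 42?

12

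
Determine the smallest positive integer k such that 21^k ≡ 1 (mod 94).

23

The order of 21 must divide φ(94) = φ(2)·φ(47) = 1·46 = 46 = 2 · 23.
Divisors of 46: 1, 2, 23, 46.
Test each divisor d:
21^1 ≡ 21 (mod 94)
21^2 ≡ 65 (mod 94)
21^23 ≡ 1 (mod 94) ✓
So ord_94(21) = 23.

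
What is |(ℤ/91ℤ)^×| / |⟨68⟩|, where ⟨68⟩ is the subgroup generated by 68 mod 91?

12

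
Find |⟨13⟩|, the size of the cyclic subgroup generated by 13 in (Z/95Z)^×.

36

Since 13 ∈ (Z/95Z)^×, its order divides φ(95) = φ(5·19) = (5−1)·(19−1) = 4·18 = 72 = 2^3 · 3^2.
Divisors of 72: 1, 2, 3, 4, 6, 8, 9, 12, 18, 24, 36, 72.
Evaluate successive powers at the divisors of 72:
13^1 ≡ 13 (mod 95)
13^2 ≡ 74 (mod 95)
13^3 ≡ 12 (mod 95)
13^4 ≡ 61 (mod 95)
13^6 ≡ 49 (mod 95)
13^8 ≡ 16 (mod 95)
13^9 ≡ 18 (mod 95)
13^12 ≡ 26 (mod 95)
13^18 ≡ 39 (mod 95)
13^24 ≡ 11 (mod 95)
13^36 ≡ 1 (mod 95) ✓
So ord_95(13) = 36.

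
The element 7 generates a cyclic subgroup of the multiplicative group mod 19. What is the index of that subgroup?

The order of 7 must divide φ(19) = 19 − 1 = 18 = 2 · 3^2.
Divisors of 18: 1, 2, 3, 6, 9, 18.
Test each divisor d:
7^1 ≡ 7 (mod 19)
7^2 ≡ 11 (mod 19)
7^3 ≡ 1 (mod 19) ✓
So ord_19(7) = 3, hence |⟨7⟩| = 3.
The index is φ(19) / ord(7) = 18 / 3 = 6.

6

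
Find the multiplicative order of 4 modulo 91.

Since 4 ∈ (Z/91Z)^×, its order divides φ(91) = φ(7·13) = (7−1)·(13−1) = 6·12 = 72 = 2^3 · 3^2.
Divisors of 72: 1, 2, 3, 4, 6, 8, 9, 12, 18, 24, 36, 72.
Evaluate successive powers at the divisors of 72:
4^1 ≡ 4 (mod 91)
4^2 ≡ 16 (mod 91)
4^3 ≡ 64 (mod 91)
4^4 ≡ 74 (mod 91)
4^6 ≡ 1 (mod 91) ✓
Hence ord(4) = 6.

6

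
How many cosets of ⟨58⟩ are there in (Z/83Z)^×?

The order of 58 must divide φ(83) = 83 − 1 = 82 = 2 · 41.
Divisors of 82: 1, 2, 41, 82.
Compute 58^d (mod 83) for the divisors d until we hit 1:
58^1 ≡ 58 (mod 83)
58^2 ≡ 44 (mod 83)
58^41 ≡ 82 (mod 83)
58^82 ≡ 1 (mod 83) ✓
So ord_83(58) = 82, hence |⟨58⟩| = 82.
[(Z/83Z)^× : ⟨58⟩] = 82/82 = 1.

1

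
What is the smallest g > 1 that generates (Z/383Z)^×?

φ(383) = 383 − 1 = 382 = 2 · 191.
Test candidates g = 2, 3, … against the prime factors q ∈ {2, 191} of φ(383): g is a generator iff g^(382/q) ≢ 1 for every such q.
g = 2: 2^191 ≡ 1 — hits 1, so not a primitive root.
g = 3: 3^191 ≡ 1 — hits 1, so not a primitive root.
g = 4: 4^191 ≡ 1 — hits 1, so not a primitive root.
g = 5: 5^191 ≡ 382; 5^2 ≡ 25 — none is 1, so 5 is a primitive root.
So 5 is the smallest generator of (Z/383Z)^×.

5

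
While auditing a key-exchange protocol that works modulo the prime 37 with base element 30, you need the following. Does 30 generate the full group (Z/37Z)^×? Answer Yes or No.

No

φ(37) = 37 − 1 = 36 = 2^2 · 3^2.
Test 30^(36/q) mod 37 for each prime factor q of 36:
30^18 ≡ 1 (mod 37)  [q = 2: ≡ 1 ✗]
30^12 ≡ 10 (mod 37)  [q = 3: ≢ 1 ✓]
Since 30^18 ≡ 1, the order of 30 divides 18 < 36, so 30 is not a primitive root.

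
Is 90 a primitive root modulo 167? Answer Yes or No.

Yes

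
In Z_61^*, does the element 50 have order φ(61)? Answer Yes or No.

No

φ(61) = 61 − 1 = 60 = 2^2 · 3 · 5.
An element g generates (Z/61Z)^× iff g^(60/q) ≢ 1 (mod 61) for each prime q ∈ {2, 3, 5}.
50^30 ≡ 60 (mod 61)  [q = 2: ≢ 1 ✓]
50^20 ≡ 1 (mod 61)  [q = 3: ≡ 1 ✗]
50^12 ≡ 1 (mod 61)  [q = 5: ≡ 1 ✗]
Since 50^20 ≡ 1, the order of 50 divides 20 < 60, so 50 is not a primitive root.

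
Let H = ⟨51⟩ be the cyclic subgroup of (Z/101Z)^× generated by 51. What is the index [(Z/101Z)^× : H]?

By Lagrange's theorem, ord_101(51) divides φ(101) = 101 − 1 = 100 = 2^2 · 5^2.
Divisors of 100: 1, 2, 4, 5, 10, 20, 25, 50, 100.
Check 51^d mod 101 for each divisor in increasing order:
51^1 ≡ 51
51^2 ≡ 76
51^4 ≡ 19
51^5 ≡ 60
51^10 ≡ 65
51^20 ≡ 84
51^25 ≡ 91
51^50 ≡ 100
51^100 ≡ 1
So ord_101(51) = 100, hence |⟨51⟩| = 100.
[(Z/101Z)^× : ⟨51⟩] = 100/100 = 1.

1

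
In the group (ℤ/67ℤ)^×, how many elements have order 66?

φ(67) = 67 − 1 = 66 = 2 · 3 · 11.
In a cyclic group of order 66, there are φ(d) elements of order d for each divisor d of 66, and zero for non-divisors.
66 = 2 · 3 · 11 divides 66, and φ(66) = 20.

20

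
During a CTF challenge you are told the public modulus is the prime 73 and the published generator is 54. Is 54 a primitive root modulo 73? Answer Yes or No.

No

φ(73) = 73 − 1 = 72 = 2^3 · 3^2.
It suffices to check that the order of 54 is not a proper divisor of 72: compute 54^(72/q) for q ∈ {2, 3}.
54^36 ≡ 1 (mod 73)  [q = 2: ≡ 1 ✗]
54^24 ≡ 64 (mod 73)  [q = 3: ≢ 1 ✓]
54^36 ≡ 1 shows ord(54) | 36, strictly less than φ(73); not a primitive root.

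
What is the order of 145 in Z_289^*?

136

Since 145 ∈ (Z/289Z)^×, its order divides φ(289) = φ(17^2) = 17·(17−1) = 272 = 2^4 · 17.
Divisors of 272: 1, 2, 4, 8, 16, 17, 34, 68, 136, 272.
Evaluate successive powers at the divisors of 272:
145^1 ≡ 145 (mod 289)
145^2 ≡ 217 (mod 289)
145^4 ≡ 271 (mod 289)
145^8 ≡ 35 (mod 289)
145^16 ≡ 69 (mod 289)
145^17 ≡ 179 (mod 289)
145^34 ≡ 251 (mod 289)
145^68 ≡ 288 (mod 289)
145^136 ≡ 1 (mod 289) ✓
Hence ord(145) = 136.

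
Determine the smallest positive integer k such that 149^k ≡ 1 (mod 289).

68

Since 149 ∈ (Z/289Z)^×, its order divides φ(289) = φ(17^2) = 17·(17−1) = 272 = 2^4 · 17.
Divisors of 272: 1, 2, 4, 8, 16, 17, 34, 68, 136, 272.
Evaluate successive powers at the divisors of 272:
149^1 ≡ 149
149^2 ≡ 237
149^4 ≡ 103
149^8 ≡ 205
149^16 ≡ 120
149^17 ≡ 251
149^34 ≡ 288
149^68 ≡ 1
Hence ord(149) = 68.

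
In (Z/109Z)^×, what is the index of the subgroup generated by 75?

By Lagrange's theorem, ord_109(75) divides φ(109) = 109 − 1 = 108 = 2^2 · 3^3.
Divisors of 108: 1, 2, 3, 4, 6, 9, 12, 18, 27, 36, 54, 108.
Compute 75^d (mod 109) for the divisors d until we hit 1:
75^1 ≡ 75
75^2 ≡ 66
75^3 ≡ 45
75^4 ≡ 105
75^6 ≡ 63
75^9 ≡ 1
Thus |⟨75⟩| = ord(75) = 9.
The index is φ(109) / ord(75) = 108 / 9 = 12.

12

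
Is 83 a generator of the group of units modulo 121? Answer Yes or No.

Yes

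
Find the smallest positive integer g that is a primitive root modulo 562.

φ(562) = φ(2)·φ(281) = 1·280 = 280 = 2^3 · 5 · 7.
g is a primitive root iff g^(280/q) ≢ 1 (mod 562) for each prime q ∈ {2, 5, 7}.
g = 2: gcd(2, 562) = 2 > 1, not a unit — skip.
g = 3: 3^140 ≡ 561; 3^56 ≡ 367; 3^40 ≡ 249 — none is 1, so 3 is a primitive root.
The smallest primitive root modulo 562 is 3.

3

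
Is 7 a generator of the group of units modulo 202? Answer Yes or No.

φ(202) = φ(2)·φ(101) = 1·100 = 100 = 2^2 · 5^2.
It suffices to check that the order of 7 is not a proper divisor of 100: compute 7^(100/q) for q ∈ {2, 5}.
7^50 ≡ 201 (mod 202)  [q = 2: ≢ 1 ✓]
7^20 ≡ 185 (mod 202)  [q = 5: ≢ 1 ✓]
None equal 1, so ord_202(7) = 100: 7 is a primitive root.

Yes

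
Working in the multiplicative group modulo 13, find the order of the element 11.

The order of 11 must divide φ(13) = 13 − 1 = 12 = 2^2 · 3.
Divisors of 12: 1, 2, 3, 4, 6, 12.
Compute 11^d (mod 13) for the divisors d until we hit 1:
11^1 ≡ 11 (mod 13)
11^2 ≡ 4 (mod 13)
11^3 ≡ 5 (mod 13)
11^4 ≡ 3 (mod 13)
11^6 ≡ 12 (mod 13)
11^12 ≡ 1 (mod 13) ✓
So ord_13(11) = 12.

12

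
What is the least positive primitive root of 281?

3

φ(281) = 281 − 1 = 280 = 2^3 · 5 · 7.
Test candidates g = 2, 3, … against the prime factors q ∈ {2, 5, 7} of φ(281): g is a generator iff g^(280/q) ≢ 1 for every such q.
g = 2: 2^140 ≡ 1 — hits 1, so not a primitive root.
g = 3: 3^140 ≡ 280; 3^56 ≡ 86; 3^40 ≡ 249 — none is 1, so 3 is a primitive root.
So 3 is the smallest generator of (Z/281Z)^×.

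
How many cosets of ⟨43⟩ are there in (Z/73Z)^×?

By Lagrange's theorem, ord_73(43) divides φ(73) = 73 − 1 = 72 = 2^3 · 3^2.
Divisors of 72: 1, 2, 3, 4, 6, 8, 9, 12, 18, 24, 36, 72.
Check 43^d mod 73 for each divisor in increasing order:
43^1 ≡ 43
43^2 ≡ 24
43^3 ≡ 10
43^4 ≡ 65
43^6 ≡ 27
43^8 ≡ 64
43^9 ≡ 51
43^12 ≡ 72
43^18 ≡ 46
43^24 ≡ 1
Thus |⟨43⟩| = ord(43) = 24.
[(Z/73Z)^× : ⟨43⟩] = 72/24 = 3.

3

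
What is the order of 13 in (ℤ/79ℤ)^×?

39

Since 13 ∈ (Z/79Z)^×, its order divides φ(79) = 79 − 1 = 78 = 2 · 3 · 13.
Divisors of 78: 1, 2, 3, 6, 13, 26, 39, 78.
Test each divisor d:
13^1 ≡ 13
13^2 ≡ 11
13^3 ≡ 64
13^6 ≡ 67
13^13 ≡ 55
13^26 ≡ 23
13^39 ≡ 1
So ord_79(13) = 39.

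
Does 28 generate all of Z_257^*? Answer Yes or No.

Yes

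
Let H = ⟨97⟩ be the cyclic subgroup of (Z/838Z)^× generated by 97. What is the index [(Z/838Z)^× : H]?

2

Since 97 ∈ (Z/838Z)^×, its order divides φ(838) = φ(2)·φ(419) = 1·418 = 418 = 2 · 11 · 19.
Divisors of 418: 1, 2, 11, 19, 22, 38, 209, 418.
Evaluate successive powers at the divisors of 418:
97^1 ≡ 97
97^2 ≡ 191
97^11 ≡ 533
97^19 ≡ 129
97^22 ≡ 7
97^38 ≡ 719
97^209 ≡ 1
So ord_838(97) = 209, hence |⟨97⟩| = 209.
[(Z/838Z)^× : ⟨97⟩] = 418/209 = 2.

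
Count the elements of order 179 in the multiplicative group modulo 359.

178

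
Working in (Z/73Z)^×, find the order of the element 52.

24

By Lagrange's theorem, ord_73(52) divides φ(73) = 73 − 1 = 72 = 2^3 · 3^2.
Divisors of 72: 1, 2, 3, 4, 6, 8, 9, 12, 18, 24, 36, 72.
Compute 52^d (mod 73) for the divisors d until we hit 1:
52^1 ≡ 52 (mod 73)
52^2 ≡ 3 (mod 73)
52^3 ≡ 10 (mod 73)
52^4 ≡ 9 (mod 73)
52^6 ≡ 27 (mod 73)
52^8 ≡ 8 (mod 73)
52^9 ≡ 51 (mod 73)
52^12 ≡ 72 (mod 73)
52^18 ≡ 46 (mod 73)
52^24 ≡ 1 (mod 73) ✓
So ord_73(52) = 24.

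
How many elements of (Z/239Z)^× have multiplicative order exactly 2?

φ(239) = 239 − 1 = 238 = 2 · 7 · 17.
In a cyclic group of order 238, there are φ(d) elements of order d for each divisor d of 238, and zero for non-divisors.
2 | 238, and φ(2) = 2 − 1 = 1.

1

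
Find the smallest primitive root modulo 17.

3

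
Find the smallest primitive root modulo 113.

3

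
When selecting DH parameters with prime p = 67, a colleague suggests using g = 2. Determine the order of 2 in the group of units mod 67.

The order of 2 must divide φ(67) = 67 − 1 = 66 = 2 · 3 · 11.
Divisors of 66: 1, 2, 3, 6, 11, 22, 33, 66.
Test each divisor d:
2^1 ≡ 2 (mod 67)
2^2 ≡ 4 (mod 67)
2^3 ≡ 8 (mod 67)
2^6 ≡ 64 (mod 67)
2^11 ≡ 38 (mod 67)
2^22 ≡ 37 (mod 67)
2^33 ≡ 66 (mod 67)
2^66 ≡ 1 (mod 67) ✓
Hence ord(2) = 66.

66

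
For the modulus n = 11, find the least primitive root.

φ(11) = 11 − 1 = 10 = 2 · 5.
Test candidates g = 2, 3, … against the prime factors q ∈ {2, 5} of φ(11): g is a generator iff g^(10/q) ≢ 1 for every such q.
g = 2: 2^5 ≡ 10; 2^2 ≡ 4 — none is 1, so 2 is a primitive root.
So 2 is the smallest generator of (Z/11Z)^×.

2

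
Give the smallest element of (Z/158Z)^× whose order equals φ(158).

3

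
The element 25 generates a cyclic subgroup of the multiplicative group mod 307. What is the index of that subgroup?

2

ord(25) | φ(307) = 307 − 1 = 306 = 2 · 3^2 · 17.
Divisors of 306: 1, 2, 3, 6, 9, 17, 18, 34, 51, 102, 153, 306.
Test each divisor d:
25^1 ≡ 25 (mod 307)
25^2 ≡ 11 (mod 307)
25^3 ≡ 275 (mod 307)
25^6 ≡ 103 (mod 307)
25^9 ≡ 81 (mod 307)
25^17 ≡ 287 (mod 307)
25^18 ≡ 114 (mod 307)
25^34 ≡ 93 (mod 307)
25^51 ≡ 289 (mod 307)
25^102 ≡ 17 (mod 307)
25^153 ≡ 1 (mod 307) ✓
So ord_307(25) = 153, hence |⟨25⟩| = 153.
[(Z/307Z)^× : ⟨25⟩] = 306/153 = 2.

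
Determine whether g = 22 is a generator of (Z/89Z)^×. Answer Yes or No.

No

φ(89) = 89 − 1 = 88 = 2^3 · 11.
An element g generates (Z/89Z)^× iff g^(88/q) ≢ 1 (mod 89) for each prime q ∈ {2, 11}.
22^44 ≡ 1 (mod 89)  [q = 2: ≡ 1 ✗]
22^8 ≡ 64 (mod 89)  [q = 11: ≢ 1 ✓]
The check at q = 2 fails, so 22 generates a proper subgroup.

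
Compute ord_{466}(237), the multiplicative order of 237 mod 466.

The order of 237 must divide φ(466) = φ(2)·φ(233) = 1·232 = 232 = 2^3 · 29.
Divisors of 232: 1, 2, 4, 8, 29, 58, 116, 232.
Compute 237^d (mod 466) for the divisors d until we hit 1:
237^1 ≡ 237 (mod 466)
237^2 ≡ 249 (mod 466)
237^4 ≡ 23 (mod 466)
237^8 ≡ 63 (mod 466)
237^29 ≡ 1 (mod 466) ✓
So ord_466(237) = 29.

29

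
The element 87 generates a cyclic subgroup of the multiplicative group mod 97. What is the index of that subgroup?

1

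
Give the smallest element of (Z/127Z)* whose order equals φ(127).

3

φ(127) = 127 − 1 = 126 = 2 · 3^2 · 7.
Test candidates g = 2, 3, … against the prime factors q ∈ {2, 3, 7} of φ(127): g is a generator iff g^(126/q) ≢ 1 for every such q.
g = 2: 2^63 ≡ 1 — hits 1, so not a primitive root.
g = 3: 3^63 ≡ 126; 3^42 ≡ 107; 3^18 ≡ 4 — none is 1, so 3 is a primitive root.
The smallest primitive root modulo 127 is 3.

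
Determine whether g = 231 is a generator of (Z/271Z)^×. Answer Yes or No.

Yes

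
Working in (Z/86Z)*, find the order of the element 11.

7

The order of 11 must divide φ(86) = φ(2)·φ(43) = 1·42 = 42 = 2 · 3 · 7.
Divisors of 42: 1, 2, 3, 6, 7, 14, 21, 42.
Test each divisor d:
11^1 ≡ 11 (mod 86)
11^2 ≡ 35 (mod 86)
11^3 ≡ 41 (mod 86)
11^6 ≡ 47 (mod 86)
11^7 ≡ 1 (mod 86) ✓
The smallest such exponent is 7, so the order of 11 is 7.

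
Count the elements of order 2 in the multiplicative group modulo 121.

1

φ(121) = φ(11^2) = 11·(11−1) = 110 = 2 · 5 · 11.
(Z/121Z)^× is cyclic (|G| = 110); a cyclic group of order m has exactly φ(d) elements of each order d | m, and none otherwise.
2 | 110, and φ(2) = 2 − 1 = 1.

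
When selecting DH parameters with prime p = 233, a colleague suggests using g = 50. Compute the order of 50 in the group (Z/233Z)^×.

The order of 50 must divide φ(233) = 233 − 1 = 232 = 2^3 · 29.
Divisors of 232: 1, 2, 4, 8, 29, 58, 116, 232.
Compute 50^d (mod 233) for the divisors d until we hit 1:
50^1 ≡ 50 (mod 233)
50^2 ≡ 170 (mod 233)
50^4 ≡ 8 (mod 233)
50^8 ≡ 64 (mod 233)
50^29 ≡ 144 (mod 233)
50^58 ≡ 232 (mod 233)
50^116 ≡ 1 (mod 233) ✓
Hence ord(50) = 116.

116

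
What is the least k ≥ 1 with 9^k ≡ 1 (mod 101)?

Since 9 ∈ (Z/101Z)^×, its order divides φ(101) = 101 − 1 = 100 = 2^2 · 5^2.
Divisors of 100: 1, 2, 4, 5, 10, 20, 25, 50, 100.
Check 9^d mod 101 for each divisor in increasing order:
9^1 ≡ 9
9^2 ≡ 81
9^4 ≡ 97
9^5 ≡ 65
9^10 ≡ 84
9^20 ≡ 87
9^25 ≡ 100
9^50 ≡ 1
Therefore the multiplicative order of 9 modulo 101 is 50.

50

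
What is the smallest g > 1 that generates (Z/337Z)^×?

φ(337) = 337 − 1 = 336 = 2^4 · 3 · 7.
Test candidates g = 2, 3, … against the prime factors q ∈ {2, 3, 7} of φ(337): g is a generator iff g^(336/q) ≢ 1 for every such q.
g = 2: 2^168 ≡ 1 — hits 1, so not a primitive root.
g = 3: 3^168 ≡ 1 — hits 1, so not a primitive root.
g = 4: 4^168 ≡ 1 — hits 1, so not a primitive root.
g = 5: 5^168 ≡ 336; 5^112 ≡ 1 — hits 1, so not a primitive root.
g = 6: 6^168 ≡ 1 — hits 1, so not a primitive root.
g = 7: 7^168 ≡ 1 — hits 1, so not a primitive root.
g = 8: 8^168 ≡ 1 — hits 1, so not a primitive root.
g = 9: 9^168 ≡ 1 — hits 1, so not a primitive root.
g = 10: 10^168 ≡ 336; 10^112 ≡ 128; 10^48 ≡ 175 — none is 1, so 10 is a primitive root.
The smallest primitive root modulo 337 is 10.

10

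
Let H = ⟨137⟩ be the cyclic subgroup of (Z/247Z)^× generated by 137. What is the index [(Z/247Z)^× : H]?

6

ord(137) | φ(247) = φ(13·19) = (13−1)·(19−1) = 12·18 = 216 = 2^3 · 3^3.
Divisors of 216: 1, 2, 3, 4, 6, 8, 9, 12, 18, 24, 27, 36, 54, 72, 108, 216.
Evaluate successive powers at the divisors of 216:
137^1 ≡ 137
137^2 ≡ 244
137^3 ≡ 83
137^4 ≡ 9
137^6 ≡ 220
137^8 ≡ 81
137^9 ≡ 229
137^12 ≡ 235
137^18 ≡ 77
137^24 ≡ 144
137^27 ≡ 96
137^36 ≡ 1
The order of 137 is 36, so the subgroup it generates has 36 elements.
[(Z/247Z)^× : ⟨137⟩] = 216/36 = 6.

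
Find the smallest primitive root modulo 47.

φ(47) = 47 − 1 = 46 = 2 · 23.
g is a primitive root iff g^(46/q) ≢ 1 (mod 47) for each prime q ∈ {2, 23}.
g = 2: 2^23 ≡ 1 — hits 1, so not a primitive root.
g = 3: 3^23 ≡ 1 — hits 1, so not a primitive root.
g = 4: 4^23 ≡ 1 — hits 1, so not a primitive root.
g = 5: 5^23 ≡ 46; 5^2 ≡ 25 — none is 1, so 5 is a primitive root.
The smallest primitive root modulo 47 is 5.

5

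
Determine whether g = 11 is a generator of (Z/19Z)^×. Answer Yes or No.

No

φ(19) = 19 − 1 = 18 = 2 · 3^2.
Test 11^(18/q) mod 19 for each prime factor q of 18:
11^9 ≡ 1 (mod 19)  [q = 2: ≡ 1 ✗]
11^6 ≡ 1 (mod 19)  [q = 3: ≡ 1 ✗]
The check at q = 2 fails, so 11 generates a proper subgroup.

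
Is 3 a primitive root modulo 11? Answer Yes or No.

φ(11) = 11 − 1 = 10 = 2 · 5.
An element g generates (Z/11Z)^× iff g^(10/q) ≢ 1 (mod 11) for each prime q ∈ {2, 5}.
3^5 ≡ 1 (mod 11)  [q = 2: ≡ 1 ✗]
3^2 ≡ 9 (mod 11)  [q = 5: ≢ 1 ✓]
3^5 ≡ 1 shows ord(3) | 5, strictly less than φ(11); not a primitive root.

No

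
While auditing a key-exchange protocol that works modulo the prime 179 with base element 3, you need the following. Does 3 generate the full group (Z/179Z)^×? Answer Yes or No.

No

φ(179) = 179 − 1 = 178 = 2 · 89.
Test 3^(178/q) mod 179 for each prime factor q of 178:
3^89 ≡ 1 (mod 179)  [q = 2: ≡ 1 ✗]
3^2 ≡ 9 (mod 179)  [q = 89: ≢ 1 ✓]
The check at q = 2 fails, so 3 generates a proper subgroup.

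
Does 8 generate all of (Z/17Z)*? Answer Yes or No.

No

φ(17) = 17 − 1 = 16 = 2^4.
An element g generates (Z/17Z)^× iff g^(16/q) ≢ 1 (mod 17) for each prime q ∈ {2}.
8^8 ≡ 1 (mod 17)  [q = 2: ≡ 1 ✗]
8^8 ≡ 1 shows ord(8) | 8, strictly less than φ(17); not a primitive root.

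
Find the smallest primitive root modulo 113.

φ(113) = 113 − 1 = 112 = 2^4 · 7.
Test candidates g = 2, 3, … against the prime factors q ∈ {2, 7} of φ(113): g is a generator iff g^(112/q) ≢ 1 for every such q.
g = 2: 2^56 ≡ 1 — hits 1, so not a primitive root.
g = 3: 3^56 ≡ 112; 3^16 ≡ 49 — none is 1, so 3 is a primitive root.
The smallest primitive root modulo 113 is 3.

3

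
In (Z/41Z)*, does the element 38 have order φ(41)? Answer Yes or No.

No

φ(41) = 41 − 1 = 40 = 2^3 · 5.
Test 38^(40/q) mod 41 for each prime factor q of 40:
38^20 ≡ 40 (mod 41)  [q = 2: ≢ 1 ✓]
38^8 ≡ 1 (mod 41)  [q = 5: ≡ 1 ✗]
38^8 ≡ 1 shows ord(38) | 8, strictly less than φ(41); not a primitive root.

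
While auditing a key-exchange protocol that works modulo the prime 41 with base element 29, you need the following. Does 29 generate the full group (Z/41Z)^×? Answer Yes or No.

φ(41) = 41 − 1 = 40 = 2^3 · 5.
An element g generates (Z/41Z)^× iff g^(40/q) ≢ 1 (mod 41) for each prime q ∈ {2, 5}.
29^20 ≡ 40 (mod 41)  [q = 2: ≢ 1 ✓]
29^8 ≡ 18 (mod 41)  [q = 5: ≢ 1 ✓]
None equal 1, so ord_41(29) = 40: 29 is a primitive root.

Yes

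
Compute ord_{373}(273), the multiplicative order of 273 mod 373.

By Lagrange's theorem, ord_373(273) divides φ(373) = 373 − 1 = 372 = 2^2 · 3 · 31.
Divisors of 372: 1, 2, 3, 4, 6, 12, 31, 62, 93, 124, 186, 372.
Compute 273^d (mod 373) for the divisors d until we hit 1:
273^1 ≡ 273
273^2 ≡ 302
273^3 ≡ 13
273^4 ≡ 192
273^6 ≡ 169
273^12 ≡ 213
273^31 ≡ 89
273^62 ≡ 88
273^93 ≡ 372
273^124 ≡ 284
273^186 ≡ 1
Therefore the multiplicative order of 273 modulo 373 is 186.

186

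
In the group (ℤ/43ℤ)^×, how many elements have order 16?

0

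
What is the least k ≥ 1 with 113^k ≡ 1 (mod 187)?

The order of 113 must divide φ(187) = φ(11·17) = (11−1)·(17−1) = 10·16 = 160 = 2^5 · 5.
Divisors of 160: 1, 2, 4, 5, 8, 10, 16, 20, 32, 40, 80, 160.
Evaluate successive powers at the divisors of 160:
113^1 ≡ 113
113^2 ≡ 53
113^4 ≡ 4
113^5 ≡ 78
113^8 ≡ 16
113^10 ≡ 100
113^16 ≡ 69
113^20 ≡ 89
113^32 ≡ 86
113^40 ≡ 67
113^80 ≡ 1
Therefore the multiplicative order of 113 modulo 187 is 80.

80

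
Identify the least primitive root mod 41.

φ(41) = 41 − 1 = 40 = 2^3 · 5.
Test candidates g = 2, 3, … against the prime factors q ∈ {2, 5} of φ(41): g is a generator iff g^(40/q) ≢ 1 for every such q.
g = 2: 2^20 ≡ 1 — hits 1, so not a primitive root.
g = 3: 3^20 ≡ 40; 3^8 ≡ 1 — hits 1, so not a primitive root.
g = 4: 4^20 ≡ 1 — hits 1, so not a primitive root.
g = 5: 5^20 ≡ 1 — hits 1, so not a primitive root.
g = 6: 6^20 ≡ 40; 6^8 ≡ 10 — none is 1, so 6 is a primitive root.
Hence the least primitive root of 41 is 6.

6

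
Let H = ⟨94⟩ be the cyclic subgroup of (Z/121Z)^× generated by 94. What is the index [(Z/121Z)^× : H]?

11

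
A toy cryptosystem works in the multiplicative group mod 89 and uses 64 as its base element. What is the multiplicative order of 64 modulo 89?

11

ord(64) | φ(89) = 89 − 1 = 88 = 2^3 · 11.
Divisors of 88: 1, 2, 4, 8, 11, 22, 44, 88.
Evaluate successive powers at the divisors of 88:
64^1 ≡ 64 (mod 89)
64^2 ≡ 2 (mod 89)
64^4 ≡ 4 (mod 89)
64^8 ≡ 16 (mod 89)
64^11 ≡ 1 (mod 89) ✓
Hence ord(64) = 11.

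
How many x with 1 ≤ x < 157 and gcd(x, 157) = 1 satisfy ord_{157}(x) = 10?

φ(157) = 157 − 1 = 156 = 2^2 · 3 · 13.
Since (Z/157Z)^× is cyclic of order 156, the number of elements of order d is φ(d) when d | 156 and 0 otherwise.
Since 10 ∤ 156, the count is 0.

0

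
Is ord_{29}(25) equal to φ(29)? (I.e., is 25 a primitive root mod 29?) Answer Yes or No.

No

φ(29) = 29 − 1 = 28 = 2^2 · 7.
Test 25^(28/q) mod 29 for each prime factor q of 28:
25^14 ≡ 1 (mod 29)  [q = 2: ≡ 1 ✗]
25^4 ≡ 24 (mod 29)  [q = 7: ≢ 1 ✓]
25^14 ≡ 1 shows ord(25) | 14, strictly less than φ(29); not a primitive root.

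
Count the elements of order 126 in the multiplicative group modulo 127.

36

φ(127) = 127 − 1 = 126 = 2 · 3^2 · 7.
Since (Z/127Z)^× is cyclic of order 126, the number of elements of order d is φ(d) when d | 126 and 0 otherwise.
126 = 2 · 3^2 · 7 divides 126, and φ(126) = 36.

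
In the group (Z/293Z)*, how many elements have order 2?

1

φ(293) = 293 − 1 = 292 = 2^2 · 73.
Since (Z/293Z)^× is cyclic of order 292, the number of elements of order d is φ(d) when d | 292 and 0 otherwise.
2 | 292, and φ(2) = 2 − 1 = 1.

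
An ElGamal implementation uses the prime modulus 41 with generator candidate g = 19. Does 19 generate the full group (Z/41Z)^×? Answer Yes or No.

φ(41) = 41 − 1 = 40 = 2^3 · 5.
It suffices to check that the order of 19 is not a proper divisor of 40: compute 19^(40/q) for q ∈ {2, 5}.
19^20 ≡ 40 (mod 41)  [q = 2: ≢ 1 ✓]
19^8 ≡ 37 (mod 41)  [q = 5: ≢ 1 ✓]
All checks pass, so 19 has order 40 and is a primitive root modulo 41.

Yes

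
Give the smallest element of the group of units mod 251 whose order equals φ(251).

φ(251) = 251 − 1 = 250 = 2 · 5^3.
g is a primitive root iff g^(250/q) ≢ 1 (mod 251) for each prime q ∈ {2, 5}.
g = 2: 2^125 ≡ 250; 2^50 ≡ 1 — hits 1, so not a primitive root.
g = 3: 3^125 ≡ 1 — hits 1, so not a primitive root.
g = 4: 4^125 ≡ 1 — hits 1, so not a primitive root.
g = 5: 5^125 ≡ 1 — hits 1, so not a primitive root.
g = 6: 6^125 ≡ 250; 6^50 ≡ 219 — none is 1, so 6 is a primitive root.
The smallest primitive root modulo 251 is 6.

6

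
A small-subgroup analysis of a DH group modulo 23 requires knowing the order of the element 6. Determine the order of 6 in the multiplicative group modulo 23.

11

The order of 6 must divide φ(23) = 23 − 1 = 22 = 2 · 11.
Divisors of 22: 1, 2, 11, 22.
Test each divisor d:
6^1 ≡ 6 (mod 23)
6^2 ≡ 13 (mod 23)
6^11 ≡ 1 (mod 23) ✓
Therefore the multiplicative order of 6 modulo 23 is 11.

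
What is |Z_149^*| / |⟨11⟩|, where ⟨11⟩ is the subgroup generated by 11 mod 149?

The order of 11 must divide φ(149) = 149 − 1 = 148 = 2^2 · 37.
Divisors of 148: 1, 2, 4, 37, 74, 148.
Evaluate successive powers at the divisors of 148:
11^1 ≡ 11
11^2 ≡ 121
11^4 ≡ 39
11^37 ≡ 105
11^74 ≡ 148
11^148 ≡ 1
So ord_149(11) = 148, hence |⟨11⟩| = 148.
The index is φ(149) / ord(11) = 148 / 148 = 1.

1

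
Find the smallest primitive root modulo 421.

2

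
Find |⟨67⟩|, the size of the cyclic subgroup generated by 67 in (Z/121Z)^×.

11

ord(67) | φ(121) = φ(11^2) = 11·(11−1) = 110 = 2 · 5 · 11.
Divisors of 110: 1, 2, 5, 10, 11, 22, 55, 110.
Compute 67^d (mod 121) for the divisors d until we hit 1:
67^1 ≡ 67
67^2 ≡ 12
67^5 ≡ 89
67^10 ≡ 56
67^11 ≡ 1
Hence ord(67) = 11.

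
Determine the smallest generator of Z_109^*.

6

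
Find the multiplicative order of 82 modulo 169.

78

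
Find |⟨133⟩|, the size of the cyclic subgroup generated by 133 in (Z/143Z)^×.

3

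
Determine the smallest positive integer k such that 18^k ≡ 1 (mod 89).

44

ord(18) | φ(89) = 89 − 1 = 88 = 2^3 · 11.
Divisors of 88: 1, 2, 4, 8, 11, 22, 44, 88.
Test each divisor d:
18^1 ≡ 18 (mod 89)
18^2 ≡ 57 (mod 89)
18^4 ≡ 45 (mod 89)
18^8 ≡ 67 (mod 89)
18^11 ≡ 34 (mod 89)
18^22 ≡ 88 (mod 89)
18^44 ≡ 1 (mod 89) ✓
So ord_89(18) = 44.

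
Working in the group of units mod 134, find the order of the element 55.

The order of 55 must divide φ(134) = φ(2)·φ(67) = 1·66 = 66 = 2 · 3 · 11.
Divisors of 66: 1, 2, 3, 6, 11, 22, 33, 66.
Compute 55^d (mod 134) for the divisors d until we hit 1:
55^1 ≡ 55
55^2 ≡ 77
55^3 ≡ 81
55^6 ≡ 129
55^11 ≡ 37
55^22 ≡ 29
55^33 ≡ 1
Therefore the multiplicative order of 55 modulo 134 is 33.

33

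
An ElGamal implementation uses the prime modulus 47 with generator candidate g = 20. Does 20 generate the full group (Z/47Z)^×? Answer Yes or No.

Yes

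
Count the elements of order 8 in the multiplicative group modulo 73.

φ(73) = 73 − 1 = 72 = 2^3 · 3^2.
Since (Z/73Z)^× is cyclic of order 72, the number of elements of order d is φ(d) when d | 72 and 0 otherwise.
8 = 2^3 divides 72, and φ(8) = 4.

4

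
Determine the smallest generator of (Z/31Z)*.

φ(31) = 31 − 1 = 30 = 2 · 3 · 5.
Test candidates g = 2, 3, … against the prime factors q ∈ {2, 3, 5} of φ(31): g is a generator iff g^(30/q) ≢ 1 for every such q.
g = 2: 2^15 ≡ 1 — hits 1, so not a primitive root.
g = 3: 3^15 ≡ 30; 3^10 ≡ 25; 3^6 ≡ 16 — none is 1, so 3 is a primitive root.
Hence the least primitive root of 31 is 3.

3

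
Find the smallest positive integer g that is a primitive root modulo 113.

φ(113) = 113 − 1 = 112 = 2^4 · 7.
Test candidates g = 2, 3, … against the prime factors q ∈ {2, 7} of φ(113): g is a generator iff g^(112/q) ≢ 1 for every such q.
g = 2: 2^56 ≡ 1 — hits 1, so not a primitive root.
g = 3: 3^56 ≡ 112; 3^16 ≡ 49 — none is 1, so 3 is a primitive root.
So 3 is the smallest generator of (Z/113Z)^×.

3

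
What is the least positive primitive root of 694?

φ(694) = φ(2)·φ(347) = 1·346 = 346 = 2 · 173.
Test candidates g = 2, 3, … against the prime factors q ∈ {2, 173} of φ(694): g is a generator iff g^(346/q) ≢ 1 for every such q.
g = 2: gcd(2, 694) = 2 > 1, not a unit — skip.
g = 3: 3^173 ≡ 1 — hits 1, so not a primitive root.
g = 4: gcd(4, 694) = 2 > 1, not a unit — skip.
g = 5: 5^173 ≡ 693; 5^2 ≡ 25 — none is 1, so 5 is a primitive root.
Hence the least primitive root of 694 is 5.

5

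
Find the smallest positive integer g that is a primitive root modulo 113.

3

φ(113) = 113 − 1 = 112 = 2^4 · 7.
g is a primitive root iff g^(112/q) ≢ 1 (mod 113) for each prime q ∈ {2, 7}.
g = 2: 2^56 ≡ 1 — hits 1, so not a primitive root.
g = 3: 3^56 ≡ 112; 3^16 ≡ 49 — none is 1, so 3 is a primitive root.
The smallest primitive root modulo 113 is 3.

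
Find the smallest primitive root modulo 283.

3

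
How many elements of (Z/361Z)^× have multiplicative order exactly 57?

φ(361) = φ(19^2) = 19·(19−1) = 342 = 2 · 3^2 · 19.
In a cyclic group of order 342, there are φ(d) elements of order d for each divisor d of 342, and zero for non-divisors.
57 = 3 · 19 divides 342, and φ(57) = 36.

36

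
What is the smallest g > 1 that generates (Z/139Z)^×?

φ(139) = 139 − 1 = 138 = 2 · 3 · 23.
g is a primitive root iff g^(138/q) ≢ 1 (mod 139) for each prime q ∈ {2, 3, 23}.
g = 2: 2^69 ≡ 138; 2^46 ≡ 96; 2^6 ≡ 64 — none is 1, so 2 is a primitive root.
So 2 is the smallest generator of (Z/139Z)^×.

2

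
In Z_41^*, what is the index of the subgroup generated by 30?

1

Since 30 ∈ (Z/41Z)^×, its order divides φ(41) = 41 − 1 = 40 = 2^3 · 5.
Divisors of 40: 1, 2, 4, 5, 8, 10, 20, 40.
Compute 30^d (mod 41) for the divisors d until we hit 1:
30^1 ≡ 30 (mod 41)
30^2 ≡ 39 (mod 41)
30^4 ≡ 4 (mod 41)
30^5 ≡ 38 (mod 41)
30^8 ≡ 16 (mod 41)
30^10 ≡ 9 (mod 41)
30^20 ≡ 40 (mod 41)
30^40 ≡ 1 (mod 41) ✓
So ord_41(30) = 40, hence |⟨30⟩| = 40.
Index = |(Z/41Z)^×| / |⟨30⟩| = 40 / 40 = 1.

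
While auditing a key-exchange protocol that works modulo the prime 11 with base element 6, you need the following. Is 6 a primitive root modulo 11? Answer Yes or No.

φ(11) = 11 − 1 = 10 = 2 · 5.
It suffices to check that the order of 6 is not a proper divisor of 10: compute 6^(10/q) for q ∈ {2, 5}.
6^5 ≡ 10 (mod 11)  [q = 2: ≢ 1 ✓]
6^2 ≡ 3 (mod 11)  [q = 5: ≢ 1 ✓]
All checks pass, so 6 has order 10 and is a primitive root modulo 11.

Yes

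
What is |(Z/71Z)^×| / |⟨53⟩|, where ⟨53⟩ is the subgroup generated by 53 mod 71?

1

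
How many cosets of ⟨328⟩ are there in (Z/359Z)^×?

2

Since 328 ∈ (Z/359Z)^×, its order divides φ(359) = 359 − 1 = 358 = 2 · 179.
Divisors of 358: 1, 2, 179, 358.
Test each divisor d:
328^1 ≡ 328 (mod 359)
328^2 ≡ 243 (mod 359)
328^179 ≡ 1 (mod 359) ✓
So ord_359(328) = 179, hence |⟨328⟩| = 179.
Index = |(Z/359Z)^×| / |⟨328⟩| = 358 / 179 = 2.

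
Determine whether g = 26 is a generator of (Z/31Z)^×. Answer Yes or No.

No

φ(31) = 31 − 1 = 30 = 2 · 3 · 5.
Test 26^(30/q) mod 31 for each prime factor q of 30:
26^15 ≡ 30 (mod 31)  [q = 2: ≢ 1 ✓]
26^10 ≡ 5 (mod 31)  [q = 3: ≢ 1 ✓]
26^6 ≡ 1 (mod 31)  [q = 5: ≡ 1 ✗]
26^6 ≡ 1 shows ord(26) | 6, strictly less than φ(31); not a primitive root.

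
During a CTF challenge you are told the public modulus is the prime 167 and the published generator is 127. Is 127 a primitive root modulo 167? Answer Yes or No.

No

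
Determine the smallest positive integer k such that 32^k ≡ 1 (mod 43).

14

The order of 32 must divide φ(43) = 43 − 1 = 42 = 2 · 3 · 7.
Divisors of 42: 1, 2, 3, 6, 7, 14, 21, 42.
Check 32^d mod 43 for each divisor in increasing order:
32^1 ≡ 32 (mod 43)
32^2 ≡ 35 (mod 43)
32^3 ≡ 2 (mod 43)
32^6 ≡ 4 (mod 43)
32^7 ≡ 42 (mod 43)
32^14 ≡ 1 (mod 43) ✓
So ord_43(32) = 14.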